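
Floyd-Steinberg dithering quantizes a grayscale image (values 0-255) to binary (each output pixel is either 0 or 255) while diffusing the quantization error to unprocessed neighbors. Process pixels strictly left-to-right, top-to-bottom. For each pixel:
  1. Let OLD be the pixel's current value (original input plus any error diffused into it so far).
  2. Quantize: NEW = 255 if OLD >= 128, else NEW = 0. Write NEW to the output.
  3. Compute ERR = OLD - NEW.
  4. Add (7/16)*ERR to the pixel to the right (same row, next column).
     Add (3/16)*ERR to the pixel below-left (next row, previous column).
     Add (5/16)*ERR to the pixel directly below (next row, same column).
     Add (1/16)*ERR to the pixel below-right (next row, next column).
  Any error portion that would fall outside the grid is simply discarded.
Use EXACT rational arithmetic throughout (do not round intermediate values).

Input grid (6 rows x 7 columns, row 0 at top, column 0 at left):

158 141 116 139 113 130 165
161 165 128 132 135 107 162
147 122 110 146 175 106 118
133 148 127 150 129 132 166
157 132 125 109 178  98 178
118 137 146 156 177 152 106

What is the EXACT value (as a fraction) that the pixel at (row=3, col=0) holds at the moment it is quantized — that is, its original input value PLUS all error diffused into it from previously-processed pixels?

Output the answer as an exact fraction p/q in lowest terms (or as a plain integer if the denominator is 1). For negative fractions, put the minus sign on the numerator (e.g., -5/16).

Answer: 1893762127/16777216

Derivation:
(0,0): OLD=158 → NEW=255, ERR=-97
(0,1): OLD=1577/16 → NEW=0, ERR=1577/16
(0,2): OLD=40735/256 → NEW=255, ERR=-24545/256
(0,3): OLD=397529/4096 → NEW=0, ERR=397529/4096
(0,4): OLD=10188271/65536 → NEW=255, ERR=-6523409/65536
(0,5): OLD=90651017/1048576 → NEW=0, ERR=90651017/1048576
(0,6): OLD=3402797759/16777216 → NEW=255, ERR=-875392321/16777216
(1,0): OLD=38187/256 → NEW=255, ERR=-27093/256
(1,1): OLD=256941/2048 → NEW=0, ERR=256941/2048
(1,2): OLD=11618481/65536 → NEW=255, ERR=-5093199/65536
(1,3): OLD=27177053/262144 → NEW=0, ERR=27177053/262144
(1,4): OLD=2877729399/16777216 → NEW=255, ERR=-1400460681/16777216
(1,5): OLD=10937640359/134217728 → NEW=0, ERR=10937640359/134217728
(1,6): OLD=401043470825/2147483648 → NEW=255, ERR=-146564859415/2147483648
(2,0): OLD=4503999/32768 → NEW=255, ERR=-3851841/32768
(2,1): OLD=92895653/1048576 → NEW=0, ERR=92895653/1048576
(2,2): OLD=2545985839/16777216 → NEW=255, ERR=-1732204241/16777216
(2,3): OLD=15128781431/134217728 → NEW=0, ERR=15128781431/134217728
(2,4): OLD=236210126695/1073741824 → NEW=255, ERR=-37594038425/1073741824
(2,5): OLD=3371873412365/34359738368 → NEW=0, ERR=3371873412365/34359738368
(2,6): OLD=79549147104043/549755813888 → NEW=255, ERR=-60638585437397/549755813888
(3,0): OLD=1893762127/16777216 → NEW=0, ERR=1893762127/16777216
Target (3,0): original=133, with diffused error = 1893762127/16777216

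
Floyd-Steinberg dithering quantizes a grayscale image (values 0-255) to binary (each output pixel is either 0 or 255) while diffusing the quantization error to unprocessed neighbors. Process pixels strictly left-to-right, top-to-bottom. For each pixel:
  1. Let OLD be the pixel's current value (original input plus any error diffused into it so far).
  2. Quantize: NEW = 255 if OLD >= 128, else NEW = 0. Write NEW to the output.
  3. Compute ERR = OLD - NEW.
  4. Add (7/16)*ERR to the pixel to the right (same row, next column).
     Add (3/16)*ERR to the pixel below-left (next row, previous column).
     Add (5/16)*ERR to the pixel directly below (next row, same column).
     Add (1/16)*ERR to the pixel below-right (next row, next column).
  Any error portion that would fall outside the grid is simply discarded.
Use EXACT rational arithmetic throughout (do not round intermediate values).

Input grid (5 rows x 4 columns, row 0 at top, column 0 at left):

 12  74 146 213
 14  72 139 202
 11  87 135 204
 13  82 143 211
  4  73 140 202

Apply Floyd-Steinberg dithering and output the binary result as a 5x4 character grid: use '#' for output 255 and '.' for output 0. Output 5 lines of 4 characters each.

Answer: ..##
..#.
..##
.#.#
..##

Derivation:
(0,0): OLD=12 → NEW=0, ERR=12
(0,1): OLD=317/4 → NEW=0, ERR=317/4
(0,2): OLD=11563/64 → NEW=255, ERR=-4757/64
(0,3): OLD=184813/1024 → NEW=255, ERR=-76307/1024
(1,0): OLD=2087/64 → NEW=0, ERR=2087/64
(1,1): OLD=50097/512 → NEW=0, ERR=50097/512
(1,2): OLD=2450405/16384 → NEW=255, ERR=-1727515/16384
(1,3): OLD=33538131/262144 → NEW=0, ERR=33538131/262144
(2,0): OLD=323883/8192 → NEW=0, ERR=323883/8192
(2,1): OLD=30708137/262144 → NEW=0, ERR=30708137/262144
(2,2): OLD=96156357/524288 → NEW=255, ERR=-37537083/524288
(2,3): OLD=1728617281/8388608 → NEW=255, ERR=-410477759/8388608
(3,0): OLD=198471643/4194304 → NEW=0, ERR=198471643/4194304
(3,1): OLD=8613817413/67108864 → NEW=255, ERR=-8498942907/67108864
(3,2): OLD=68038564219/1073741824 → NEW=0, ERR=68038564219/1073741824
(3,3): OLD=3761640635613/17179869184 → NEW=255, ERR=-619226006307/17179869184
(4,0): OLD=-5324129985/1073741824 → NEW=0, ERR=-5324129985/1073741824
(4,1): OLD=395935270621/8589934592 → NEW=0, ERR=395935270621/8589934592
(4,2): OLD=45435678495261/274877906944 → NEW=255, ERR=-24658187775459/274877906944
(4,3): OLD=683677872750299/4398046511104 → NEW=255, ERR=-437823987581221/4398046511104
Row 0: ..##
Row 1: ..#.
Row 2: ..##
Row 3: .#.#
Row 4: ..##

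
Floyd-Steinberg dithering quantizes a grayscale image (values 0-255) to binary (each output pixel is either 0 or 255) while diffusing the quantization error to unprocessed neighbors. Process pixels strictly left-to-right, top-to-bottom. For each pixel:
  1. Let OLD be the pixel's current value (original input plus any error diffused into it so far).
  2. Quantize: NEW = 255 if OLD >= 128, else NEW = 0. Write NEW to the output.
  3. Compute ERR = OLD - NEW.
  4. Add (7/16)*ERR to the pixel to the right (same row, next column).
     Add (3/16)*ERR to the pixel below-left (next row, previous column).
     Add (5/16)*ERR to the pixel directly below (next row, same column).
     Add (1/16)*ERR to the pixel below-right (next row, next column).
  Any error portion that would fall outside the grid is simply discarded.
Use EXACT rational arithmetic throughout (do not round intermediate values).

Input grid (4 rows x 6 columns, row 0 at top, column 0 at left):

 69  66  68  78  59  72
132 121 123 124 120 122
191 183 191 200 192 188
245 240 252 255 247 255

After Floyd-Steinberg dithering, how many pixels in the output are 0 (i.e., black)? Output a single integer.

Answer: 9

Derivation:
(0,0): OLD=69 → NEW=0, ERR=69
(0,1): OLD=1539/16 → NEW=0, ERR=1539/16
(0,2): OLD=28181/256 → NEW=0, ERR=28181/256
(0,3): OLD=516755/4096 → NEW=0, ERR=516755/4096
(0,4): OLD=7483909/65536 → NEW=0, ERR=7483909/65536
(0,5): OLD=127884835/1048576 → NEW=0, ERR=127884835/1048576
(1,0): OLD=43929/256 → NEW=255, ERR=-21351/256
(1,1): OLD=285743/2048 → NEW=255, ERR=-236497/2048
(1,2): OLD=8948699/65536 → NEW=255, ERR=-7762981/65536
(1,3): OLD=36672255/262144 → NEW=255, ERR=-30174465/262144
(1,4): OLD=2283037405/16777216 → NEW=255, ERR=-1995152675/16777216
(1,5): OLD=30929724411/268435456 → NEW=0, ERR=30929724411/268435456
(2,0): OLD=4695157/32768 → NEW=255, ERR=-3660683/32768
(2,1): OLD=74045527/1048576 → NEW=0, ERR=74045527/1048576
(2,2): OLD=2618548421/16777216 → NEW=255, ERR=-1659641659/16777216
(2,3): OLD=12220494813/134217728 → NEW=0, ERR=12220494813/134217728
(2,4): OLD=897998955287/4294967296 → NEW=255, ERR=-197217705193/4294967296
(2,5): OLD=13502356558097/68719476736 → NEW=255, ERR=-4021110009583/68719476736
(3,0): OLD=3746845221/16777216 → NEW=255, ERR=-531344859/16777216
(3,1): OLD=29887771457/134217728 → NEW=255, ERR=-4337749183/134217728
(3,2): OLD=245277640275/1073741824 → NEW=255, ERR=-28526524845/1073741824
(3,3): OLD=17663481661817/68719476736 → NEW=255, ERR=140015094137/68719476736
(3,4): OLD=125487812309849/549755813888 → NEW=255, ERR=-14699920231591/549755813888
(3,5): OLD=1954016012393879/8796093022208 → NEW=255, ERR=-288987708269161/8796093022208
Output grid:
  Row 0: ......  (6 black, running=6)
  Row 1: #####.  (1 black, running=7)
  Row 2: #.#.##  (2 black, running=9)
  Row 3: ######  (0 black, running=9)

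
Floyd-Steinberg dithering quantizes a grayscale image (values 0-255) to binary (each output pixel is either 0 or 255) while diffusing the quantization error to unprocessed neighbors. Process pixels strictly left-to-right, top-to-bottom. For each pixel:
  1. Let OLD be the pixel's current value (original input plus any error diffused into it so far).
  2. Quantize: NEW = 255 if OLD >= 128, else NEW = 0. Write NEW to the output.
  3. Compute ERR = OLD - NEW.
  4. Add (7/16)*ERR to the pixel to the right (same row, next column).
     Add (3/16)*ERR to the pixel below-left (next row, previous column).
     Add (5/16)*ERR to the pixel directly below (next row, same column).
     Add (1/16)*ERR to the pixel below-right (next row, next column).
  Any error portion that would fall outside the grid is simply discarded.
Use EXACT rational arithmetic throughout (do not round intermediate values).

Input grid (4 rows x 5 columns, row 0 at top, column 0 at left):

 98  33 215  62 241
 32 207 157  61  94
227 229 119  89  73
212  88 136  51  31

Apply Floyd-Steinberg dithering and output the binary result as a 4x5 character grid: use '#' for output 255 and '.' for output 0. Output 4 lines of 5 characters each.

Answer: ..#.#
.##..
##.#.
#.#..

Derivation:
(0,0): OLD=98 → NEW=0, ERR=98
(0,1): OLD=607/8 → NEW=0, ERR=607/8
(0,2): OLD=31769/128 → NEW=255, ERR=-871/128
(0,3): OLD=120879/2048 → NEW=0, ERR=120879/2048
(0,4): OLD=8743241/32768 → NEW=255, ERR=387401/32768
(1,0): OLD=9837/128 → NEW=0, ERR=9837/128
(1,1): OLD=275643/1024 → NEW=255, ERR=14523/1024
(1,2): OLD=5796247/32768 → NEW=255, ERR=-2559593/32768
(1,3): OLD=6168491/131072 → NEW=0, ERR=6168491/131072
(1,4): OLD=255796001/2097152 → NEW=0, ERR=255796001/2097152
(2,0): OLD=4156217/16384 → NEW=255, ERR=-21703/16384
(2,1): OLD=116921283/524288 → NEW=255, ERR=-16772157/524288
(2,2): OLD=757529481/8388608 → NEW=0, ERR=757529481/8388608
(2,3): OLD=21636297483/134217728 → NEW=255, ERR=-12589223157/134217728
(2,4): OLD=156812999309/2147483648 → NEW=0, ERR=156812999309/2147483648
(3,0): OLD=1724595945/8388608 → NEW=255, ERR=-414499095/8388608
(3,1): OLD=4914685173/67108864 → NEW=0, ERR=4914685173/67108864
(3,2): OLD=379404385367/2147483648 → NEW=255, ERR=-168203944873/2147483648
(3,3): OLD=29018466895/4294967296 → NEW=0, ERR=29018466895/4294967296
(3,4): OLD=3498707899147/68719476736 → NEW=0, ERR=3498707899147/68719476736
Row 0: ..#.#
Row 1: .##..
Row 2: ##.#.
Row 3: #.#..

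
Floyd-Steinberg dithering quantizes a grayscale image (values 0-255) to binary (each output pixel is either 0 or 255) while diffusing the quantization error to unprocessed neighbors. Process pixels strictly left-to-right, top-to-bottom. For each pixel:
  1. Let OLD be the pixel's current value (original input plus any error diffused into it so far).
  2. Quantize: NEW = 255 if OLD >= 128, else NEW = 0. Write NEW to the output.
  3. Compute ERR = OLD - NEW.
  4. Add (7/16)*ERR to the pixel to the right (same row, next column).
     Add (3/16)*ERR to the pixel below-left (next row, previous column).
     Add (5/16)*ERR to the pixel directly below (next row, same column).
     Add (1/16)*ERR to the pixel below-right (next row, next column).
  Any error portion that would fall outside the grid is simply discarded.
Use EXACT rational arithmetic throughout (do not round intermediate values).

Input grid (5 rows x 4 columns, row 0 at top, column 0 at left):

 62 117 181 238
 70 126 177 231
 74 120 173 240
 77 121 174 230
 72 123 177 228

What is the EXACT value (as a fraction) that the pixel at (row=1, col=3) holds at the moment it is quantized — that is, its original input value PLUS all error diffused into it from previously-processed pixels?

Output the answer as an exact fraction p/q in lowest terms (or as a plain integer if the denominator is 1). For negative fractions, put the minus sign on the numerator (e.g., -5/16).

Answer: 84493383/524288

Derivation:
(0,0): OLD=62 → NEW=0, ERR=62
(0,1): OLD=1153/8 → NEW=255, ERR=-887/8
(0,2): OLD=16959/128 → NEW=255, ERR=-15681/128
(0,3): OLD=377657/2048 → NEW=255, ERR=-144583/2048
(1,0): OLD=8779/128 → NEW=0, ERR=8779/128
(1,1): OLD=104717/1024 → NEW=0, ERR=104717/1024
(1,2): OLD=5350673/32768 → NEW=255, ERR=-3005167/32768
(1,3): OLD=84493383/524288 → NEW=255, ERR=-49200057/524288
Target (1,3): original=231, with diffused error = 84493383/524288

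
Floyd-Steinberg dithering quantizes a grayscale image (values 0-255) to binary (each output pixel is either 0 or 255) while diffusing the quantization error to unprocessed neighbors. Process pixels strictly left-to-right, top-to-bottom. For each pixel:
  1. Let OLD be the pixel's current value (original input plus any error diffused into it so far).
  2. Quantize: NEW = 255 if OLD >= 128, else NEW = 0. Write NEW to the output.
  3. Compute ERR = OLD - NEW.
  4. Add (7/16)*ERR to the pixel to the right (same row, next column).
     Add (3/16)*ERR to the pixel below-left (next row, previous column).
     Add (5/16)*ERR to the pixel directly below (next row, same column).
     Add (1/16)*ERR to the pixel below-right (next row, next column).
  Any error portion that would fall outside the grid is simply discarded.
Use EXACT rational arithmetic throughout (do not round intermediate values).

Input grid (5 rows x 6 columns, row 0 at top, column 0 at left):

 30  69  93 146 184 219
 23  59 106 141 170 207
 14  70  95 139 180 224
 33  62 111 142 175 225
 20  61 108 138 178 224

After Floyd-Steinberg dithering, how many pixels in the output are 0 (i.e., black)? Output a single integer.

Answer: 15

Derivation:
(0,0): OLD=30 → NEW=0, ERR=30
(0,1): OLD=657/8 → NEW=0, ERR=657/8
(0,2): OLD=16503/128 → NEW=255, ERR=-16137/128
(0,3): OLD=186049/2048 → NEW=0, ERR=186049/2048
(0,4): OLD=7331655/32768 → NEW=255, ERR=-1024185/32768
(0,5): OLD=107649777/524288 → NEW=255, ERR=-26043663/524288
(1,0): OLD=6115/128 → NEW=0, ERR=6115/128
(1,1): OLD=85813/1024 → NEW=0, ERR=85813/1024
(1,2): OLD=4110169/32768 → NEW=0, ERR=4110169/32768
(1,3): OLD=27594021/131072 → NEW=255, ERR=-5829339/131072
(1,4): OLD=1150404623/8388608 → NEW=255, ERR=-988690417/8388608
(1,5): OLD=18516552377/134217728 → NEW=255, ERR=-15708968263/134217728
(2,0): OLD=731415/16384 → NEW=0, ERR=731415/16384
(2,1): OLD=74565997/524288 → NEW=255, ERR=-59127443/524288
(2,2): OLD=685823367/8388608 → NEW=0, ERR=685823367/8388608
(2,3): OLD=9838885647/67108864 → NEW=255, ERR=-7273874673/67108864
(2,4): OLD=152521429933/2147483648 → NEW=0, ERR=152521429933/2147483648
(2,5): OLD=7254409196171/34359738368 → NEW=255, ERR=-1507324087669/34359738368
(3,0): OLD=216468135/8388608 → NEW=0, ERR=216468135/8388608
(3,1): OLD=3769267611/67108864 → NEW=0, ERR=3769267611/67108864
(3,2): OLD=71806606849/536870912 → NEW=255, ERR=-65095475711/536870912
(3,3): OLD=2525724652419/34359738368 → NEW=0, ERR=2525724652419/34359738368
(3,4): OLD=58921429148195/274877906944 → NEW=255, ERR=-11172437122525/274877906944
(3,5): OLD=870583184665389/4398046511104 → NEW=255, ERR=-250918675666131/4398046511104
(4,0): OLD=41441364713/1073741824 → NEW=0, ERR=41441364713/1073741824
(4,1): OLD=1276738049109/17179869184 → NEW=0, ERR=1276738049109/17179869184
(4,2): OLD=65924447333999/549755813888 → NEW=0, ERR=65924447333999/549755813888
(4,3): OLD=1743697550733003/8796093022208 → NEW=255, ERR=-499306169930037/8796093022208
(4,4): OLD=18909613255156603/140737488355328 → NEW=255, ERR=-16978446275452037/140737488355328
(4,5): OLD=339686758424017533/2251799813685248 → NEW=255, ERR=-234522194065720707/2251799813685248
Output grid:
  Row 0: ..#.##  (3 black, running=3)
  Row 1: ...###  (3 black, running=6)
  Row 2: .#.#.#  (3 black, running=9)
  Row 3: ..#.##  (3 black, running=12)
  Row 4: ...###  (3 black, running=15)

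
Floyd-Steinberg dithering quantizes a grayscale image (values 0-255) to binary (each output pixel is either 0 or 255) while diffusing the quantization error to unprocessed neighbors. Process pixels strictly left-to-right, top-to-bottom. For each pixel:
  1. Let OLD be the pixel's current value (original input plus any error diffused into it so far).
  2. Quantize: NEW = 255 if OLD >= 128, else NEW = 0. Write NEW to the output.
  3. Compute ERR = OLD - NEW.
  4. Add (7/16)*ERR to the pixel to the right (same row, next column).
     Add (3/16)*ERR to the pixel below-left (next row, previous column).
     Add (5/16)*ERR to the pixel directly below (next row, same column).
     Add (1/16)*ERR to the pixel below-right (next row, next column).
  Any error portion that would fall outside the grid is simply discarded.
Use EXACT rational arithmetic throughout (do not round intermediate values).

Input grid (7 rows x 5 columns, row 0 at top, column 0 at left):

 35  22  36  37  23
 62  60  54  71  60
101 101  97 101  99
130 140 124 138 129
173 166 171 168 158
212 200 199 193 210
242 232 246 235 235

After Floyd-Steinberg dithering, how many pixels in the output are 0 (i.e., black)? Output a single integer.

Answer: 16

Derivation:
(0,0): OLD=35 → NEW=0, ERR=35
(0,1): OLD=597/16 → NEW=0, ERR=597/16
(0,2): OLD=13395/256 → NEW=0, ERR=13395/256
(0,3): OLD=245317/4096 → NEW=0, ERR=245317/4096
(0,4): OLD=3224547/65536 → NEW=0, ERR=3224547/65536
(1,0): OLD=20463/256 → NEW=0, ERR=20463/256
(1,1): OLD=242953/2048 → NEW=0, ERR=242953/2048
(1,2): OLD=8900669/65536 → NEW=255, ERR=-7811011/65536
(1,3): OLD=13124985/262144 → NEW=0, ERR=13124985/262144
(1,4): OLD=423724363/4194304 → NEW=0, ERR=423724363/4194304
(2,0): OLD=4856947/32768 → NEW=255, ERR=-3498893/32768
(2,1): OLD=77599649/1048576 → NEW=0, ERR=77599649/1048576
(2,2): OLD=1827598371/16777216 → NEW=0, ERR=1827598371/16777216
(2,3): OLD=47190238393/268435456 → NEW=255, ERR=-21260802887/268435456
(2,4): OLD=425407922895/4294967296 → NEW=0, ERR=425407922895/4294967296
(3,0): OLD=1854014147/16777216 → NEW=0, ERR=1854014147/16777216
(3,1): OLD=30229198343/134217728 → NEW=255, ERR=-3996322297/134217728
(3,2): OLD=578918403709/4294967296 → NEW=255, ERR=-516298256771/4294967296
(3,3): OLD=739053089109/8589934592 → NEW=0, ERR=739053089109/8589934592
(3,4): OLD=26476730158217/137438953472 → NEW=255, ERR=-8570202977143/137438953472
(4,0): OLD=433686270093/2147483648 → NEW=255, ERR=-113922060147/2147483648
(4,1): OLD=8098845579917/68719476736 → NEW=0, ERR=8098845579917/68719476736
(4,2): OLD=219095703989987/1099511627776 → NEW=255, ERR=-61279761092893/1099511627776
(4,3): OLD=2661665679656589/17592186044416 → NEW=255, ERR=-1824341761669491/17592186044416
(4,4): OLD=27731304809720923/281474976710656 → NEW=0, ERR=27731304809720923/281474976710656
(5,0): OLD=239165472204743/1099511627776 → NEW=255, ERR=-41209992878137/1099511627776
(5,1): OLD=1817853763527829/8796093022208 → NEW=255, ERR=-425149957135211/8796093022208
(5,2): OLD=41759319261546429/281474976710656 → NEW=255, ERR=-30016799799670851/281474976710656
(5,3): OLD=145159021035158163/1125899906842624 → NEW=255, ERR=-141945455209710957/1125899906842624
(5,4): OLD=3227273723970810977/18014398509481984 → NEW=255, ERR=-1366397895947094943/18014398509481984
(6,0): OLD=31134622595458263/140737488355328 → NEW=255, ERR=-4753436935150377/140737488355328
(6,1): OLD=809662845740400409/4503599627370496 → NEW=255, ERR=-338755059239076071/4503599627370496
(6,2): OLD=11032516494113312163/72057594037927936 → NEW=255, ERR=-7342169985558311517/72057594037927936
(6,3): OLD=150037742516512475329/1152921504606846976 → NEW=255, ERR=-143957241158233503551/1152921504606846976
(6,4): OLD=2744684696376295703175/18446744073709551616 → NEW=255, ERR=-1959235042419639958905/18446744073709551616
Output grid:
  Row 0: .....  (5 black, running=5)
  Row 1: ..#..  (4 black, running=9)
  Row 2: #..#.  (3 black, running=12)
  Row 3: .##.#  (2 black, running=14)
  Row 4: #.##.  (2 black, running=16)
  Row 5: #####  (0 black, running=16)
  Row 6: #####  (0 black, running=16)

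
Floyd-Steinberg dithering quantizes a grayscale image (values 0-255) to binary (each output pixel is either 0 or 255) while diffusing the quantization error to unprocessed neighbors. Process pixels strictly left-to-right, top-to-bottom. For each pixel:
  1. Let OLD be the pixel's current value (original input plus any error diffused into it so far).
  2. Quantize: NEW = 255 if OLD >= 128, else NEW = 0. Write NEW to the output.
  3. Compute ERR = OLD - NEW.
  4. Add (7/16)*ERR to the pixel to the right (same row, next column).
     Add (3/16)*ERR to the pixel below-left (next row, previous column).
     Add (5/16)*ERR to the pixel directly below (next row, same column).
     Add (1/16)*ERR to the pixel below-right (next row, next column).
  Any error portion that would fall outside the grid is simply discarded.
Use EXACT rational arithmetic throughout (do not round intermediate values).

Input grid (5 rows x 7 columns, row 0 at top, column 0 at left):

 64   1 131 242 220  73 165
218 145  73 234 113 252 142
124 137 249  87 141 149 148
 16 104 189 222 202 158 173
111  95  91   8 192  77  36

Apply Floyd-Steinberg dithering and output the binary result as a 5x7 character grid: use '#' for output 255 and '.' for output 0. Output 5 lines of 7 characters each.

Answer: ..###.#
##.#.##
.##.#.#
..####.
#...#..

Derivation:
(0,0): OLD=64 → NEW=0, ERR=64
(0,1): OLD=29 → NEW=0, ERR=29
(0,2): OLD=2299/16 → NEW=255, ERR=-1781/16
(0,3): OLD=49485/256 → NEW=255, ERR=-15795/256
(0,4): OLD=790555/4096 → NEW=255, ERR=-253925/4096
(0,5): OLD=3006653/65536 → NEW=0, ERR=3006653/65536
(0,6): OLD=194061611/1048576 → NEW=255, ERR=-73325269/1048576
(1,0): OLD=3895/16 → NEW=255, ERR=-185/16
(1,1): OLD=16913/128 → NEW=255, ERR=-15727/128
(1,2): OLD=-103611/4096 → NEW=0, ERR=-103611/4096
(1,3): OLD=3032209/16384 → NEW=255, ERR=-1145711/16384
(1,4): OLD=71071619/1048576 → NEW=0, ERR=71071619/1048576
(1,5): OLD=2340455699/8388608 → NEW=255, ERR=201360659/8388608
(1,6): OLD=17920282813/134217728 → NEW=255, ERR=-16305237827/134217728
(2,0): OLD=199371/2048 → NEW=0, ERR=199371/2048
(2,1): OLD=8895113/65536 → NEW=255, ERR=-7816567/65536
(2,2): OLD=176289819/1048576 → NEW=255, ERR=-91097061/1048576
(2,3): OLD=321000643/8388608 → NEW=0, ERR=321000643/8388608
(2,4): OLD=12016023427/67108864 → NEW=255, ERR=-5096736893/67108864
(2,5): OLD=224911053521/2147483648 → NEW=0, ERR=224911053521/2147483648
(2,6): OLD=5406747955655/34359738368 → NEW=255, ERR=-3354985328185/34359738368
(3,0): OLD=25226875/1048576 → NEW=0, ERR=25226875/1048576
(3,1): OLD=562439999/8388608 → NEW=0, ERR=562439999/8388608
(3,2): OLD=12811414749/67108864 → NEW=255, ERR=-4301345571/67108864
(3,3): OLD=49995217267/268435456 → NEW=255, ERR=-18455824013/268435456
(3,4): OLD=5848572427899/34359738368 → NEW=255, ERR=-2913160855941/34359738368
(3,5): OLD=35893845805313/274877906944 → NEW=255, ERR=-34200020465407/274877906944
(3,6): OLD=416051104886431/4398046511104 → NEW=0, ERR=416051104886431/4398046511104
(4,0): OLD=17594562805/134217728 → NEW=255, ERR=-16630957835/134217728
(4,1): OLD=110010408209/2147483648 → NEW=0, ERR=110010408209/2147483648
(4,2): OLD=2909638621023/34359738368 → NEW=0, ERR=2909638621023/34359738368
(4,3): OLD=1006008994885/274877906944 → NEW=0, ERR=1006008994885/274877906944
(4,4): OLD=306720866836495/2199023255552 → NEW=255, ERR=-254030063329265/2199023255552
(4,5): OLD=1239502936703/70368744177664 → NEW=0, ERR=1239502936703/70368744177664
(4,6): OLD=65069956318661673/1125899906842624 → NEW=0, ERR=65069956318661673/1125899906842624
Row 0: ..###.#
Row 1: ##.#.##
Row 2: .##.#.#
Row 3: ..####.
Row 4: #...#..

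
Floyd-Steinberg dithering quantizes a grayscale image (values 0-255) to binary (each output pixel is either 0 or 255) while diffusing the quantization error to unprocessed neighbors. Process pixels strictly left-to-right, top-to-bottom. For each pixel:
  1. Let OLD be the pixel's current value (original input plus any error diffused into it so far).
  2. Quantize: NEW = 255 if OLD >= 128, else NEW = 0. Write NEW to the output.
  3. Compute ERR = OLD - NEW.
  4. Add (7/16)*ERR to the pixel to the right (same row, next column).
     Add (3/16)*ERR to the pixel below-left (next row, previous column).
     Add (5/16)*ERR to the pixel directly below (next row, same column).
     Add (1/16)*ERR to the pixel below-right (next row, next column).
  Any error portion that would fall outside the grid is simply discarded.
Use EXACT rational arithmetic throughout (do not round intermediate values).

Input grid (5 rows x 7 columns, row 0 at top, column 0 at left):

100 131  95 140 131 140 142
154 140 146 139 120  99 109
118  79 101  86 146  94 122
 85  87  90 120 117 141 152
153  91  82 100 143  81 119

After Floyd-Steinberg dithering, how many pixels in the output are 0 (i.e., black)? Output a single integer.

(0,0): OLD=100 → NEW=0, ERR=100
(0,1): OLD=699/4 → NEW=255, ERR=-321/4
(0,2): OLD=3833/64 → NEW=0, ERR=3833/64
(0,3): OLD=170191/1024 → NEW=255, ERR=-90929/1024
(0,4): OLD=1509801/16384 → NEW=0, ERR=1509801/16384
(0,5): OLD=47268767/262144 → NEW=255, ERR=-19577953/262144
(0,6): OLD=458545497/4194304 → NEW=0, ERR=458545497/4194304
(1,0): OLD=10893/64 → NEW=255, ERR=-5427/64
(1,1): OLD=48795/512 → NEW=0, ERR=48795/512
(1,2): OLD=3026871/16384 → NEW=255, ERR=-1151049/16384
(1,3): OLD=6654251/65536 → NEW=0, ERR=6654251/65536
(1,4): OLD=728407905/4194304 → NEW=255, ERR=-341139615/4194304
(1,5): OLD=2225854769/33554432 → NEW=0, ERR=2225854769/33554432
(1,6): OLD=89935754687/536870912 → NEW=255, ERR=-46966327873/536870912
(2,0): OLD=895961/8192 → NEW=0, ERR=895961/8192
(2,1): OLD=36217571/262144 → NEW=255, ERR=-30629149/262144
(2,2): OLD=221970793/4194304 → NEW=0, ERR=221970793/4194304
(2,3): OLD=4068215393/33554432 → NEW=0, ERR=4068215393/33554432
(2,4): OLD=51649808561/268435456 → NEW=255, ERR=-16801232719/268435456
(2,5): OLD=565740120763/8589934592 → NEW=0, ERR=565740120763/8589934592
(2,6): OLD=17540245759949/137438953472 → NEW=0, ERR=17540245759949/137438953472
(3,0): OLD=407982153/4194304 → NEW=0, ERR=407982153/4194304
(3,1): OLD=3684329365/33554432 → NEW=0, ERR=3684329365/33554432
(3,2): OLD=45635817231/268435456 → NEW=255, ERR=-22815224049/268435456
(3,3): OLD=120555138873/1073741824 → NEW=0, ERR=120555138873/1073741824
(3,4): OLD=22881931600969/137438953472 → NEW=255, ERR=-12165001534391/137438953472
(3,5): OLD=157092492040427/1099511627776 → NEW=255, ERR=-123282973042453/1099511627776
(3,6): OLD=2585056033309685/17592186044416 → NEW=255, ERR=-1900951408016395/17592186044416
(4,0): OLD=109513523751/536870912 → NEW=255, ERR=-27388558809/536870912
(4,1): OLD=800040856699/8589934592 → NEW=0, ERR=800040856699/8589934592
(4,2): OLD=17056355984149/137438953472 → NEW=0, ERR=17056355984149/137438953472
(4,3): OLD=184137853503351/1099511627776 → NEW=255, ERR=-96237611579529/1099511627776
(4,4): OLD=554509402498869/8796093022208 → NEW=0, ERR=554509402498869/8796093022208
(4,5): OLD=13439992484699829/281474976710656 → NEW=0, ERR=13439992484699829/281474976710656
(4,6): OLD=446371749309808259/4503599627370496 → NEW=0, ERR=446371749309808259/4503599627370496
Output grid:
  Row 0: .#.#.#.  (4 black, running=4)
  Row 1: #.#.#.#  (3 black, running=7)
  Row 2: .#..#..  (5 black, running=12)
  Row 3: ..#.###  (3 black, running=15)
  Row 4: #..#...  (5 black, running=20)

Answer: 20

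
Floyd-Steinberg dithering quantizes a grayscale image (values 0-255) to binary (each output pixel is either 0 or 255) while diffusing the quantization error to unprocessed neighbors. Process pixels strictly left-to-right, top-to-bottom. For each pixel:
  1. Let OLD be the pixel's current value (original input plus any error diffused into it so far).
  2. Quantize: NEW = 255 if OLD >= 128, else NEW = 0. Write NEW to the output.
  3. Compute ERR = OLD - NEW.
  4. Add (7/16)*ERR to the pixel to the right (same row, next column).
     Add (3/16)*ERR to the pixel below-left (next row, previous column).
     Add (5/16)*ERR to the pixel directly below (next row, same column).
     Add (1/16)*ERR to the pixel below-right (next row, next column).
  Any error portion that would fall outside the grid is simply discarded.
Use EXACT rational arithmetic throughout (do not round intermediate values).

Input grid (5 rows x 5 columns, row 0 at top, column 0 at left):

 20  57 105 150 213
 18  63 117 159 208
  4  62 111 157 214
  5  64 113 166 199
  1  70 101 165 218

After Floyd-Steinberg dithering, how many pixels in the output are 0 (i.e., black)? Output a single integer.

Answer: 14

Derivation:
(0,0): OLD=20 → NEW=0, ERR=20
(0,1): OLD=263/4 → NEW=0, ERR=263/4
(0,2): OLD=8561/64 → NEW=255, ERR=-7759/64
(0,3): OLD=99287/1024 → NEW=0, ERR=99287/1024
(0,4): OLD=4184801/16384 → NEW=255, ERR=6881/16384
(1,0): OLD=2341/64 → NEW=0, ERR=2341/64
(1,1): OLD=39971/512 → NEW=0, ERR=39971/512
(1,2): OLD=2220991/16384 → NEW=255, ERR=-1956929/16384
(1,3): OLD=8489923/65536 → NEW=255, ERR=-8221757/65536
(1,4): OLD=167043497/1048576 → NEW=255, ERR=-100343383/1048576
(2,0): OLD=246321/8192 → NEW=0, ERR=246321/8192
(2,1): OLD=20825291/262144 → NEW=0, ERR=20825291/262144
(2,2): OLD=376594529/4194304 → NEW=0, ERR=376594529/4194304
(2,3): OLD=8836196691/67108864 → NEW=255, ERR=-8276563629/67108864
(2,4): OLD=131315843205/1073741824 → NEW=0, ERR=131315843205/1073741824
(3,0): OLD=122858753/4194304 → NEW=0, ERR=122858753/4194304
(3,1): OLD=4038450893/33554432 → NEW=0, ERR=4038450893/33554432
(3,2): OLD=188500284543/1073741824 → NEW=255, ERR=-85303880577/1073741824
(3,3): OLD=260370219903/2147483648 → NEW=0, ERR=260370219903/2147483648
(3,4): OLD=9708487870475/34359738368 → NEW=255, ERR=946754586635/34359738368
(4,0): OLD=17566573711/536870912 → NEW=0, ERR=17566573711/536870912
(4,1): OLD=1870215216751/17179869184 → NEW=0, ERR=1870215216751/17179869184
(4,2): OLD=42346436807329/274877906944 → NEW=255, ERR=-27747429463391/274877906944
(4,3): OLD=698966925477871/4398046511104 → NEW=255, ERR=-422534934853649/4398046511104
(4,4): OLD=13521802832562953/70368744177664 → NEW=255, ERR=-4422226932741367/70368744177664
Output grid:
  Row 0: ..#.#  (3 black, running=3)
  Row 1: ..###  (2 black, running=5)
  Row 2: ...#.  (4 black, running=9)
  Row 3: ..#.#  (3 black, running=12)
  Row 4: ..###  (2 black, running=14)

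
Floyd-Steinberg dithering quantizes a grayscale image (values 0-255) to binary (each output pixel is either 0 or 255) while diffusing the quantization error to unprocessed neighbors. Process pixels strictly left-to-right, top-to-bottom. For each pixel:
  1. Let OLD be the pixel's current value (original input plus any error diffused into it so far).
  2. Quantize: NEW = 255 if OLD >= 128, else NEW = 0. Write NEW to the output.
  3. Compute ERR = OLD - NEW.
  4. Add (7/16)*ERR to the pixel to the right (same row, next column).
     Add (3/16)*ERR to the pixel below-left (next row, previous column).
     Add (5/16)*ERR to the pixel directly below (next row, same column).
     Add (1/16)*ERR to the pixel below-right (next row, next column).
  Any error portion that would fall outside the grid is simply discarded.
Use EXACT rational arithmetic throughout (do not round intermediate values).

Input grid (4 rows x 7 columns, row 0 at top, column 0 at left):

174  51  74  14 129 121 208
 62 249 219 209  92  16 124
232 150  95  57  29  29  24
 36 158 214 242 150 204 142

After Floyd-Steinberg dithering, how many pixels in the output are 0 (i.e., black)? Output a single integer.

(0,0): OLD=174 → NEW=255, ERR=-81
(0,1): OLD=249/16 → NEW=0, ERR=249/16
(0,2): OLD=20687/256 → NEW=0, ERR=20687/256
(0,3): OLD=202153/4096 → NEW=0, ERR=202153/4096
(0,4): OLD=9869215/65536 → NEW=255, ERR=-6842465/65536
(0,5): OLD=78980441/1048576 → NEW=0, ERR=78980441/1048576
(0,6): OLD=4042524015/16777216 → NEW=255, ERR=-235666065/16777216
(1,0): OLD=10139/256 → NEW=0, ERR=10139/256
(1,1): OLD=576061/2048 → NEW=255, ERR=53821/2048
(1,2): OLD=17431041/65536 → NEW=255, ERR=719361/65536
(1,3): OLD=56282157/262144 → NEW=255, ERR=-10564563/262144
(1,4): OLD=988991399/16777216 → NEW=0, ERR=988991399/16777216
(1,5): OLD=7538836567/134217728 → NEW=0, ERR=7538836567/134217728
(1,6): OLD=319742682169/2147483648 → NEW=255, ERR=-227865648071/2147483648
(2,0): OLD=8169199/32768 → NEW=255, ERR=-186641/32768
(2,1): OLD=168038453/1048576 → NEW=255, ERR=-99348427/1048576
(2,2): OLD=856727007/16777216 → NEW=0, ERR=856727007/16777216
(2,3): OLD=10534190247/134217728 → NEW=0, ERR=10534190247/134217728
(2,4): OLD=96391733463/1073741824 → NEW=0, ERR=96391733463/1073741824
(2,5): OLD=2392017561373/34359738368 → NEW=0, ERR=2392017561373/34359738368
(2,6): OLD=13638952778395/549755813888 → NEW=0, ERR=13638952778395/549755813888
(3,0): OLD=276071935/16777216 → NEW=0, ERR=276071935/16777216
(3,1): OLD=19436026131/134217728 → NEW=255, ERR=-14789494509/134217728
(3,2): OLD=204595045737/1073741824 → NEW=255, ERR=-69209119383/1073741824
(3,3): OLD=1109609461391/4294967296 → NEW=255, ERR=14392800911/4294967296
(3,4): OLD=108564851675647/549755813888 → NEW=255, ERR=-31622880865793/549755813888
(3,5): OLD=927336820623981/4398046511104 → NEW=255, ERR=-194165039707539/4398046511104
(3,6): OLD=9484942754267059/70368744177664 → NEW=255, ERR=-8459087011037261/70368744177664
Output grid:
  Row 0: #...#.#  (4 black, running=4)
  Row 1: .###..#  (3 black, running=7)
  Row 2: ##.....  (5 black, running=12)
  Row 3: .######  (1 black, running=13)

Answer: 13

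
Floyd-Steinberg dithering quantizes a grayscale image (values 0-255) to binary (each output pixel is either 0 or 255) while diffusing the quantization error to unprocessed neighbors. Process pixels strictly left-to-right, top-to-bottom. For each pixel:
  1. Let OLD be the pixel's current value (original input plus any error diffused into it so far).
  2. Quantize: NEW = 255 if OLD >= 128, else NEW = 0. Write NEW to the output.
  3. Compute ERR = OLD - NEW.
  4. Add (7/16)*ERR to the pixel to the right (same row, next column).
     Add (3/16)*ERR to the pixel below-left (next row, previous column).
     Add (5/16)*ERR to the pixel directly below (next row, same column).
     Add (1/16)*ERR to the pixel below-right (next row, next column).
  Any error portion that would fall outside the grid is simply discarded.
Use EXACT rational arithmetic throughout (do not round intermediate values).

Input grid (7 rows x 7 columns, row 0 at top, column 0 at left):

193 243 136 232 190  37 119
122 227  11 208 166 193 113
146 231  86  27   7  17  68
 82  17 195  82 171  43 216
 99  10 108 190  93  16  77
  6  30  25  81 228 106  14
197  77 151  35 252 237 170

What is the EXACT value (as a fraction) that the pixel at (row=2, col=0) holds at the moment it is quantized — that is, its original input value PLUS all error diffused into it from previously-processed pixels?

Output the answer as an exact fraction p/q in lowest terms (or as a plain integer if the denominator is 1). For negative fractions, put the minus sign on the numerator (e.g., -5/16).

(0,0): OLD=193 → NEW=255, ERR=-62
(0,1): OLD=1727/8 → NEW=255, ERR=-313/8
(0,2): OLD=15217/128 → NEW=0, ERR=15217/128
(0,3): OLD=581655/2048 → NEW=255, ERR=59415/2048
(0,4): OLD=6641825/32768 → NEW=255, ERR=-1714015/32768
(0,5): OLD=7400551/524288 → NEW=0, ERR=7400551/524288
(0,6): OLD=1050048209/8388608 → NEW=0, ERR=1050048209/8388608
(1,0): OLD=12197/128 → NEW=0, ERR=12197/128
(1,1): OLD=281475/1024 → NEW=255, ERR=20355/1024
(1,2): OLD=1960895/32768 → NEW=0, ERR=1960895/32768
(1,3): OLD=31571219/131072 → NEW=255, ERR=-1852141/131072
(1,4): OLD=1240939673/8388608 → NEW=255, ERR=-898155367/8388608
(1,5): OLD=11460167401/67108864 → NEW=255, ERR=-5652592919/67108864
(1,6): OLD=124713874567/1073741824 → NEW=0, ERR=124713874567/1073741824
(2,0): OLD=2941009/16384 → NEW=255, ERR=-1236911/16384
Target (2,0): original=146, with diffused error = 2941009/16384

Answer: 2941009/16384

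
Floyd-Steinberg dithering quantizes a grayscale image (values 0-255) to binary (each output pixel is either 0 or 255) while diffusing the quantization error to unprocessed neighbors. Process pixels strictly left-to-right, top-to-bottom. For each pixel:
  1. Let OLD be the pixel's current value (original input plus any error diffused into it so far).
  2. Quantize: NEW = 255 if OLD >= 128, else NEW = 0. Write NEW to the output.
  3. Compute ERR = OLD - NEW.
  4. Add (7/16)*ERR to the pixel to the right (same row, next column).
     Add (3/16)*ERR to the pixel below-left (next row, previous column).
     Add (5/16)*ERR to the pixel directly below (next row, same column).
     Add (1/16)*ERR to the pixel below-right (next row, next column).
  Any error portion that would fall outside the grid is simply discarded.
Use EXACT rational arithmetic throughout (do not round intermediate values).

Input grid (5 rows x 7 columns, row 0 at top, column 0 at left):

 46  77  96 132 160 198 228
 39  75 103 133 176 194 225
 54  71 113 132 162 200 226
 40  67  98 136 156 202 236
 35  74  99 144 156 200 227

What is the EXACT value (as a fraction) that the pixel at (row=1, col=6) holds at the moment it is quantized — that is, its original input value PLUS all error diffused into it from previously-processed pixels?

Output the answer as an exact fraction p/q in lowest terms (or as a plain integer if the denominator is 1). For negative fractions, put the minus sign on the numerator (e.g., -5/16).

Answer: 272187692297/1073741824

Derivation:
(0,0): OLD=46 → NEW=0, ERR=46
(0,1): OLD=777/8 → NEW=0, ERR=777/8
(0,2): OLD=17727/128 → NEW=255, ERR=-14913/128
(0,3): OLD=165945/2048 → NEW=0, ERR=165945/2048
(0,4): OLD=6404495/32768 → NEW=255, ERR=-1951345/32768
(0,5): OLD=90149609/524288 → NEW=255, ERR=-43543831/524288
(0,6): OLD=1607795807/8388608 → NEW=255, ERR=-531299233/8388608
(1,0): OLD=9163/128 → NEW=0, ERR=9163/128
(1,1): OLD=120525/1024 → NEW=0, ERR=120525/1024
(1,2): OLD=4566161/32768 → NEW=255, ERR=-3789679/32768
(1,3): OLD=11701597/131072 → NEW=0, ERR=11701597/131072
(1,4): OLD=1559782551/8388608 → NEW=255, ERR=-579312489/8388608
(1,5): OLD=8203051655/67108864 → NEW=0, ERR=8203051655/67108864
(1,6): OLD=272187692297/1073741824 → NEW=255, ERR=-1616472823/1073741824
Target (1,6): original=225, with diffused error = 272187692297/1073741824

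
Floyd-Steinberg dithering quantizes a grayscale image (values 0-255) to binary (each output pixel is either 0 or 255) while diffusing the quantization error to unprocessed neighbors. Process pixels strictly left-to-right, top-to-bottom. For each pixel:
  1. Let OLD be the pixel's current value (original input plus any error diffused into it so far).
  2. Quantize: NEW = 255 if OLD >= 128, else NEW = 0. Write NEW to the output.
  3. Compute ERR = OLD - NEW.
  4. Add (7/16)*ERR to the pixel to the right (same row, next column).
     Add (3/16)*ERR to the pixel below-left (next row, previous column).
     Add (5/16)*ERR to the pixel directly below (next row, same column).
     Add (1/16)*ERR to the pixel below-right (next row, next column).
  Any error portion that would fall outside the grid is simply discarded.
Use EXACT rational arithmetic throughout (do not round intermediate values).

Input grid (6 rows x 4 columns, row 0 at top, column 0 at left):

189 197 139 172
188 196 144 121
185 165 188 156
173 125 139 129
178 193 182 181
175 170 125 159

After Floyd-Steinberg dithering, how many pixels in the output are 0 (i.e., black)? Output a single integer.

(0,0): OLD=189 → NEW=255, ERR=-66
(0,1): OLD=1345/8 → NEW=255, ERR=-695/8
(0,2): OLD=12927/128 → NEW=0, ERR=12927/128
(0,3): OLD=442745/2048 → NEW=255, ERR=-79495/2048
(1,0): OLD=19339/128 → NEW=255, ERR=-13301/128
(1,1): OLD=141517/1024 → NEW=255, ERR=-119603/1024
(1,2): OLD=3661905/32768 → NEW=0, ERR=3661905/32768
(1,3): OLD=86021895/524288 → NEW=255, ERR=-47671545/524288
(2,0): OLD=2140191/16384 → NEW=255, ERR=-2037729/16384
(2,1): OLD=46423493/524288 → NEW=0, ERR=46423493/524288
(2,2): OLD=248840473/1048576 → NEW=255, ERR=-18546407/1048576
(2,3): OLD=2127886357/16777216 → NEW=0, ERR=2127886357/16777216
(3,0): OLD=1264463023/8388608 → NEW=255, ERR=-874632017/8388608
(3,1): OLD=12880240305/134217728 → NEW=0, ERR=12880240305/134217728
(3,2): OLD=439745895503/2147483648 → NEW=255, ERR=-107862434737/2147483648
(3,3): OLD=5001233433257/34359738368 → NEW=255, ERR=-3760499850583/34359738368
(4,0): OLD=350922248899/2147483648 → NEW=255, ERR=-196686081341/2147483648
(4,1): OLD=2868776529737/17179869184 → NEW=255, ERR=-1512090112183/17179869184
(4,2): OLD=62273143744425/549755813888 → NEW=0, ERR=62273143744425/549755813888
(4,3): OLD=1699552071891311/8796093022208 → NEW=255, ERR=-543451648771729/8796093022208
(5,0): OLD=35699920125011/274877906944 → NEW=255, ERR=-34393946145709/274877906944
(5,1): OLD=908353944196133/8796093022208 → NEW=0, ERR=908353944196133/8796093022208
(5,2): OLD=828999064674689/4398046511104 → NEW=255, ERR=-292502795656831/4398046511104
(5,3): OLD=16561333565353673/140737488355328 → NEW=0, ERR=16561333565353673/140737488355328
Output grid:
  Row 0: ##.#  (1 black, running=1)
  Row 1: ##.#  (1 black, running=2)
  Row 2: #.#.  (2 black, running=4)
  Row 3: #.##  (1 black, running=5)
  Row 4: ##.#  (1 black, running=6)
  Row 5: #.#.  (2 black, running=8)

Answer: 8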